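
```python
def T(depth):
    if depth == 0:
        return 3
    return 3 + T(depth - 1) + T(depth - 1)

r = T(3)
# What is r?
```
Call trace (a repeated sub-call is expanded the first time; later identical calls just restate its return value):
T(depth=3)
  T(depth=2)
    T(depth=1)
      T(depth=0)
      -> return 3
      T(depth=0)
      -> return 3
    -> return 9
    T(depth=1) -> return 9  (same call as traced above)
  -> return 21
  T(depth=2) -> return 21  (same call as traced above)
-> return 45

Final answer: 45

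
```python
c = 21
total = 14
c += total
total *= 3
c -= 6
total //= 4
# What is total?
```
Trace:
  c=21
  c=21, total=14
  c=35, total=14
  c=35, total=42
  c=29, total=42
  c=29, total=10

Final answer: 10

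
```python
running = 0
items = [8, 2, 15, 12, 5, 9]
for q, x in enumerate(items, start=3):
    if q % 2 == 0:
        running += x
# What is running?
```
Trace:
  running=0
  running=0, q=3, x=8
  running=2, q=4, x=2
  running=2, q=5, x=15
  running=14, q=6, x=12
  running=14, q=7, x=5
  running=23, q=8, x=9

Final answer: 23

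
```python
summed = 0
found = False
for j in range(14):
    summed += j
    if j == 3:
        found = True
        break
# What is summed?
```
Trace:
  summed=0
  summed=0, found=False
  summed=0, found=False, j=0
  summed=1, found=False, j=1
  summed=3, found=False, j=2
  summed=6, found=True, j=3

Final answer: 6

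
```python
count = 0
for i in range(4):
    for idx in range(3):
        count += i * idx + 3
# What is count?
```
Trace:
  count=0
  count=3, i=0, idx=0
  count=6, i=0, idx=1
  count=9, i=0, idx=2
  count=12, i=1, idx=0
  count=16, i=1, idx=1
  count=21, i=1, idx=2
  count=24, i=2, idx=0
  count=29, i=2, idx=1
  count=36, i=2, idx=2
  count=39, i=3, idx=0
  count=45, i=3, idx=1
  count=54, i=3, idx=2

Final answer: 54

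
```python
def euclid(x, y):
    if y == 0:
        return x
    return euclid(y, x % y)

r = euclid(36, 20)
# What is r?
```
Call trace:
euclid(x=36, y=20)
  euclid(x=20, y=16)
    euclid(x=16, y=4)
      euclid(x=4, y=0)
      -> return 4
    -> return 4
  -> return 4
-> return 4

Final answer: 4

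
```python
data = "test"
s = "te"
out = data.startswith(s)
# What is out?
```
Trace:
  data='test'
  data='test', s='te'
  data='test', s='te', out=True

Final answer: True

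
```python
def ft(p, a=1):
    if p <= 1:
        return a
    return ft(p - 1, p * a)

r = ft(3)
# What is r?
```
Call trace:
ft(p=3, a=1)
  ft(p=2, a=3)
    ft(p=1, a=6)
    -> return 6
  -> return 6
-> return 6

Final answer: 6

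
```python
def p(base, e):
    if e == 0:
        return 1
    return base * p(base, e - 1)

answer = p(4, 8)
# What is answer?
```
Call trace:
p(base=4, e=8)
  p(base=4, e=7)
    p(base=4, e=6)
      p(base=4, e=5)
        p(base=4, e=4)
          p(base=4, e=3)
            p(base=4, e=2)
              p(base=4, e=1)
                p(base=4, e=0)
                -> return 1
              -> return 4
            -> return 16
          -> return 64
        -> return 256
      -> return 1024
    -> return 4096
  -> return 16384
-> return 65536

Final answer: 65536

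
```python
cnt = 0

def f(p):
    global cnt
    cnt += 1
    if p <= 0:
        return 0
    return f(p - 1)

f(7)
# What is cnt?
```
Call trace:
f(p=7)
  f(p=6)
    f(p=5)
      f(p=4)
        f(p=3)
          f(p=2)
            f(p=1)
              f(p=0)
              -> return 0
            -> return 0
          -> return 0
        -> return 0
      -> return 0
    -> return 0
  -> return 0
-> return 0

cnt is incremented once per call. f is entered once for each p = 7, 6, 5, 4, 3, 2, 1, 0 (the p <= 0 call returns without recursing), i.e. 7 + 1 calls.
cnt = 8

Final answer: 8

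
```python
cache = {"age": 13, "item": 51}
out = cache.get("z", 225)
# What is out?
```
Trace:
  cache={'age': 13, 'item': 51}
  cache={'age': 13, 'item': 51}, out=225

Final answer: 225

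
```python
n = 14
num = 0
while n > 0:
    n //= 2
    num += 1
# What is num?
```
Trace:
  n=14
  n=14, num=0
  n=7, num=1
  n=3, num=2
  n=1, num=3
  n=0, num=4

Final answer: 4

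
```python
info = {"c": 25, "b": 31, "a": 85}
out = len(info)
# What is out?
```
Trace:
  info={'c': 25, 'b': 31, 'a': 85}
  info={'c': 25, 'b': 31, 'a': 85}, out=3

Final answer: 3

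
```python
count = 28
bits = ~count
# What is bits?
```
Trace:
  count=28
  count=28, bits=-29

Final answer: -29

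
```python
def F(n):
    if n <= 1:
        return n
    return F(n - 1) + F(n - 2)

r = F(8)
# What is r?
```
Call trace (a repeated sub-call is expanded the first time; later identical calls just restate its return value):
F(n=8)
  F(n=7)
    F(n=6)
      F(n=5)
        F(n=4)
          F(n=3)
            F(n=2)
              F(n=1)
              -> return 1
              F(n=0)
              -> return 0
            -> return 1
            F(n=1)
            -> return 1
          -> return 2
          F(n=2) -> return 1  (same call as traced above)
        -> return 3
        F(n=3) -> return 2  (same call as traced above)
      -> return 5
      F(n=4) -> return 3  (same call as traced above)
    -> return 8
    F(n=5) -> return 5  (same call as traced above)
  -> return 13
  F(n=6) -> return 8  (same call as traced above)
-> return 21

Final answer: 21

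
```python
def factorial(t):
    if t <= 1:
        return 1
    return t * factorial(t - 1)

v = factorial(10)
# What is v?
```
Call trace:
factorial(t=10)
  factorial(t=9)
    factorial(t=8)
      factorial(t=7)
        factorial(t=6)
          factorial(t=5)
            factorial(t=4)
              factorial(t=3)
                factorial(t=2)
                  factorial(t=1)
                  -> return 1
                -> return 2
              -> return 6
            -> return 24
          -> return 120
        -> return 720
      -> return 5040
    -> return 40320
  -> return 362880
-> return 3628800

Final answer: 3628800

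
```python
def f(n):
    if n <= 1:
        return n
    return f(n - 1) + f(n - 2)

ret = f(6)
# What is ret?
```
Call trace (a repeated sub-call is expanded the first time; later identical calls just restate its return value):
f(n=6)
  f(n=5)
    f(n=4)
      f(n=3)
        f(n=2)
          f(n=1)
          -> return 1
          f(n=0)
          -> return 0
        -> return 1
        f(n=1)
        -> return 1
      -> return 2
      f(n=2) -> return 1  (same call as traced above)
    -> return 3
    f(n=3) -> return 2  (same call as traced above)
  -> return 5
  f(n=4) -> return 3  (same call as traced above)
-> return 8

Final answer: 8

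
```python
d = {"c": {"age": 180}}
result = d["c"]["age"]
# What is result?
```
Trace:
  d={'c': {'age': 180}}
  d={'c': {'age': 180}}, result=180

Final answer: 180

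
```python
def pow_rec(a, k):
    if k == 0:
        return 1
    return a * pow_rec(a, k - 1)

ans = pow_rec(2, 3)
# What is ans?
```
Call trace:
pow_rec(a=2, k=3)
  pow_rec(a=2, k=2)
    pow_rec(a=2, k=1)
      pow_rec(a=2, k=0)
      -> return 1
    -> return 2
  -> return 4
-> return 8

Final answer: 8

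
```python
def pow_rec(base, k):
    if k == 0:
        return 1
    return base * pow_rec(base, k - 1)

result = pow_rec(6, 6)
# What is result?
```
Call trace:
pow_rec(base=6, k=6)
  pow_rec(base=6, k=5)
    pow_rec(base=6, k=4)
      pow_rec(base=6, k=3)
        pow_rec(base=6, k=2)
          pow_rec(base=6, k=1)
            pow_rec(base=6, k=0)
            -> return 1
          -> return 6
        -> return 36
      -> return 216
    -> return 1296
  -> return 7776
-> return 46656

Final answer: 46656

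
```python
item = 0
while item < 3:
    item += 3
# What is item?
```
Trace:
  item=0
  item=3

Final answer: 3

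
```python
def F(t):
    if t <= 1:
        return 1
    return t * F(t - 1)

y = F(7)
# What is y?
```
Call trace:
F(t=7)
  F(t=6)
    F(t=5)
      F(t=4)
        F(t=3)
          F(t=2)
            F(t=1)
            -> return 1
          -> return 2
        -> return 6
      -> return 24
    -> return 120
  -> return 720
-> return 5040

Final answer: 5040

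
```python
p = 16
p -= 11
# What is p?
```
Trace:
  p=16
  p=5

Final answer: 5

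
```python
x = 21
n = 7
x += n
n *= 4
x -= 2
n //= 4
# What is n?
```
Trace:
  x=21
  x=21, n=7
  x=28, n=7
  x=28, n=28
  x=26, n=28
  x=26, n=7

Final answer: 7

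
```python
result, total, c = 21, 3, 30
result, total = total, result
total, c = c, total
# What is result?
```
Trace:
  result=21, total=3, c=30
  result=3, total=21, c=30
  result=3, total=30, c=21

Final answer: 3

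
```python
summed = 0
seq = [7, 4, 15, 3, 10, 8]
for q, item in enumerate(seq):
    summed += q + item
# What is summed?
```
Trace:
  summed=0
  summed=7, q=0, item=7
  summed=12, q=1, item=4
  summed=29, q=2, item=15
  summed=35, q=3, item=3
  summed=49, q=4, item=10
  summed=62, q=5, item=8

Final answer: 62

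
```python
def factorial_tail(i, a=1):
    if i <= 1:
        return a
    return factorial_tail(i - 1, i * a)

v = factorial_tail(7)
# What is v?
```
Call trace:
factorial_tail(i=7, a=1)
  factorial_tail(i=6, a=7)
    factorial_tail(i=5, a=42)
      factorial_tail(i=4, a=210)
        factorial_tail(i=3, a=840)
          factorial_tail(i=2, a=2520)
            factorial_tail(i=1, a=5040)
            -> return 5040
          -> return 5040
        -> return 5040
      -> return 5040
    -> return 5040
  -> return 5040
-> return 5040

Final answer: 5040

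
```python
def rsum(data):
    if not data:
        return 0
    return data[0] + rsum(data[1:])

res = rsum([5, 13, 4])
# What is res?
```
Call trace:
rsum(data=[5, 13, 4])
  rsum(data=[13, 4])
    rsum(data=[4])
      rsum(data=[])
      -> return 0
    -> return 4
  -> return 17
-> return 22

Final answer: 22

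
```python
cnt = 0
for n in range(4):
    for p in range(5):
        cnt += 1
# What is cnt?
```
Trace:
  cnt=0
  cnt=1, n=0, p=0
  cnt=2, n=0, p=1
  cnt=3, n=0, p=2
  cnt=4, n=0, p=3
  cnt=5, n=0, p=4
  cnt=6, n=1, p=0
  cnt=7, n=1, p=1
  cnt=8, n=1, p=2
  cnt=9, n=1, p=3
  cnt=10, n=1, p=4
  cnt=11, n=2, p=0
  cnt=12, n=2, p=1
  cnt=13, n=2, p=2
  cnt=14, n=2, p=3
  cnt=15, n=2, p=4
  cnt=16, n=3, p=0
  cnt=17, n=3, p=1
  cnt=18, n=3, p=2
  cnt=19, n=3, p=3
  cnt=20, n=3, p=4

Final answer: 20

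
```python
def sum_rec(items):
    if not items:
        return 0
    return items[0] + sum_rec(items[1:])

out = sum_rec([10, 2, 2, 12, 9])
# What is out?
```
Call trace:
sum_rec(items=[10, 2, 2, 12, 9])
  sum_rec(items=[2, 2, 12, 9])
    sum_rec(items=[2, 12, 9])
      sum_rec(items=[12, 9])
        sum_rec(items=[9])
          sum_rec(items=[])
          -> return 0
        -> return 9
      -> return 21
    -> return 23
  -> return 25
-> return 35

Final answer: 35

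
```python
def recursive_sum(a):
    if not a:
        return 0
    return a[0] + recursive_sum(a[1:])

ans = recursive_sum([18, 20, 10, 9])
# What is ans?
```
Call trace:
recursive_sum(a=[18, 20, 10, 9])
  recursive_sum(a=[20, 10, 9])
    recursive_sum(a=[10, 9])
      recursive_sum(a=[9])
        recursive_sum(a=[])
        -> return 0
      -> return 9
    -> return 19
  -> return 39
-> return 57

Final answer: 57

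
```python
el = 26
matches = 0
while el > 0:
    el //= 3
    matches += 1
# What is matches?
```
Trace:
  el=26
  el=26, matches=0
  el=8, matches=1
  el=2, matches=2
  el=0, matches=3

Final answer: 3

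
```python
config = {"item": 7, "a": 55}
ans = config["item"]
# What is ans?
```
Trace:
  config={'item': 7, 'a': 55}
  config={'item': 7, 'a': 55}, ans=7

Final answer: 7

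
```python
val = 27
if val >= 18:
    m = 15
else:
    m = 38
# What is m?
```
Trace:
  val=27
  val=27, m=15

Final answer: 15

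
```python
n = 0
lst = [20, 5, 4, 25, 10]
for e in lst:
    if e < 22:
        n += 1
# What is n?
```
Trace:
  n=0
  n=1, e=20
  n=2, e=5
  n=3, e=4
  n=3, e=25
  n=4, e=10

Final answer: 4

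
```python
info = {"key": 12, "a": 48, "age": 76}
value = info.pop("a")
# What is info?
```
Trace:
  info={'key': 12, 'a': 48, 'age': 76}
  info={'key': 12, 'age': 76}, value=48

Final answer: {'key': 12, 'age': 76}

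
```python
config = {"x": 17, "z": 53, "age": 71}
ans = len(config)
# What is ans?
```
Trace:
  config={'x': 17, 'z': 53, 'age': 71}
  config={'x': 17, 'z': 53, 'age': 71}, ans=3

Final answer: 3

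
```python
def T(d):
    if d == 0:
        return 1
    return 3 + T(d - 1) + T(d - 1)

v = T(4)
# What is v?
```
Call trace (a repeated sub-call is expanded the first time; later identical calls just restate its return value):
T(d=4)
  T(d=3)
    T(d=2)
      T(d=1)
        T(d=0)
        -> return 1
        T(d=0)
        -> return 1
      -> return 5
      T(d=1) -> return 5  (same call as traced above)
    -> return 13
    T(d=2) -> return 13  (same call as traced above)
  -> return 29
  T(d=3) -> return 29  (same call as traced above)
-> return 61

Final answer: 61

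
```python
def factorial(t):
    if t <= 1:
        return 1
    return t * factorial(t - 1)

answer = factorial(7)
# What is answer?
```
Call trace:
factorial(t=7)
  factorial(t=6)
    factorial(t=5)
      factorial(t=4)
        factorial(t=3)
          factorial(t=2)
            factorial(t=1)
            -> return 1
          -> return 2
        -> return 6
      -> return 24
    -> return 120
  -> return 720
-> return 5040

Final answer: 5040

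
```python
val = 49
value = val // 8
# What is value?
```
Trace:
  val=49
  val=49, value=6

Final answer: 6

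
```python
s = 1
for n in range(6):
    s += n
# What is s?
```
Trace:
  s=1
  s=1, n=0
  s=2, n=1
  s=4, n=2
  s=7, n=3
  s=11, n=4
  s=16, n=5

Final answer: 16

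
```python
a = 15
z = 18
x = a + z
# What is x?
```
Trace:
  a=15
  a=15, z=18
  a=15, z=18, x=33

Final answer: 33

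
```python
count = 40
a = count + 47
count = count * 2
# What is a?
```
Trace:
  count=40
  count=40, a=87
  count=80, a=87

Final answer: 87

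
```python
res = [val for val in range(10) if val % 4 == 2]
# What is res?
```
Trace:
  val=0
  val=1
  val=2
  val=3
  val=4
  val=5
  val=6
  val=7
  val=8
  val=9
  res=[2, 6]

Final answer: [2, 6]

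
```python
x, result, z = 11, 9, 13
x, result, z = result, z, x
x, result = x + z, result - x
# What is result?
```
Trace:
  x=11, result=9, z=13
  x=9, result=13, z=11
  x=20, result=4, z=11

Final answer: 4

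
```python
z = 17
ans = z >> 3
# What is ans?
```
Trace:
  z=17
  z=17, ans=2

Final answer: 2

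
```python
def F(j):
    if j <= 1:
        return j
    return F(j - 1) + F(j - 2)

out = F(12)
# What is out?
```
Call trace (a repeated sub-call is expanded the first time; later identical calls just restate its return value):
F(j=12)
  F(j=11)
    F(j=10)
      F(j=9)
        F(j=8)
          F(j=7)
            F(j=6)
              F(j=5)
                F(j=4)
                  F(j=3)
                    F(j=2)
                      F(j=1)
                      -> return 1
                      F(j=0)
                      -> return 0
                    -> return 1
                    F(j=1)
                    -> return 1
                  -> return 2
                  F(j=2) -> return 1  (same call as traced above)
                -> return 3
                F(j=3) -> return 2  (same call as traced above)
              -> return 5
              F(j=4) -> return 3  (same call as traced above)
            -> return 8
            F(j=5) -> return 5  (same call as traced above)
          -> return 13
          F(j=6) -> return 8  (same call as traced above)
        -> return 21
        F(j=7) -> return 13  (same call as traced above)
      -> return 34
      F(j=8) -> return 21  (same call as traced above)
    -> return 55
    F(j=9) -> return 34  (same call as traced above)
  -> return 89
  F(j=10) -> return 55  (same call as traced above)
-> return 144

Final answer: 144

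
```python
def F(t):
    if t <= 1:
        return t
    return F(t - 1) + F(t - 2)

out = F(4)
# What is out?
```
Call trace (a repeated sub-call is expanded the first time; later identical calls just restate its return value):
F(t=4)
  F(t=3)
    F(t=2)
      F(t=1)
      -> return 1
      F(t=0)
      -> return 0
    -> return 1
    F(t=1)
    -> return 1
  -> return 2
  F(t=2) -> return 1  (same call as traced above)
-> return 3

Final answer: 3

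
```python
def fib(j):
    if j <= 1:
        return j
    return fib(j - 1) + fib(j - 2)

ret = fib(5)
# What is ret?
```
Call trace (a repeated sub-call is expanded the first time; later identical calls just restate its return value):
fib(j=5)
  fib(j=4)
    fib(j=3)
      fib(j=2)
        fib(j=1)
        -> return 1
        fib(j=0)
        -> return 0
      -> return 1
      fib(j=1)
      -> return 1
    -> return 2
    fib(j=2) -> return 1  (same call as traced above)
  -> return 3
  fib(j=3) -> return 2  (same call as traced above)
-> return 5

Final answer: 5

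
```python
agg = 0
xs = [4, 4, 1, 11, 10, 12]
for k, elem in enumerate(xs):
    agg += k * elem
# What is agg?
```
Trace:
  agg=0
  agg=0, k=0, elem=4
  agg=4, k=1, elem=4
  agg=6, k=2, elem=1
  agg=39, k=3, elem=11
  agg=79, k=4, elem=10
  agg=139, k=5, elem=12

Final answer: 139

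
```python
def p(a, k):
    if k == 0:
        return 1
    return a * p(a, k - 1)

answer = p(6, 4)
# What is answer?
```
Call trace:
p(a=6, k=4)
  p(a=6, k=3)
    p(a=6, k=2)
      p(a=6, k=1)
        p(a=6, k=0)
        -> return 1
      -> return 6
    -> return 36
  -> return 216
-> return 1296

Final answer: 1296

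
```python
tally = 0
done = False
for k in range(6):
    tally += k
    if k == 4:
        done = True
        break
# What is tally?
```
Trace:
  tally=0
  tally=0, done=False
  tally=0, done=False, k=0
  tally=1, done=False, k=1
  tally=3, done=False, k=2
  tally=6, done=False, k=3
  tally=10, done=True, k=4

Final answer: 10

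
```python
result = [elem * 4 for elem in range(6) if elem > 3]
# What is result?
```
Trace:
  elem=0
  elem=1
  elem=2
  elem=3
  elem=4
  elem=5
  result=[16, 20]

Final answer: [16, 20]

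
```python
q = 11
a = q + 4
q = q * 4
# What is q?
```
Trace:
  q=11
  q=11, a=15
  q=44, a=15

Final answer: 44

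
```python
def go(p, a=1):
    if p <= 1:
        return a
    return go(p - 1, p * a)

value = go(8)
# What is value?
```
Call trace:
go(p=8, a=1)
  go(p=7, a=8)
    go(p=6, a=56)
      go(p=5, a=336)
        go(p=4, a=1680)
          go(p=3, a=6720)
            go(p=2, a=20160)
              go(p=1, a=40320)
              -> return 40320
            -> return 40320
          -> return 40320
        -> return 40320
      -> return 40320
    -> return 40320
  -> return 40320
-> return 40320

Final answer: 40320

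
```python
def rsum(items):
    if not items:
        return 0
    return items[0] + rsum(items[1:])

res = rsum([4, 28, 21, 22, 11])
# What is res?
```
Call trace:
rsum(items=[4, 28, 21, 22, 11])
  rsum(items=[28, 21, 22, 11])
    rsum(items=[21, 22, 11])
      rsum(items=[22, 11])
        rsum(items=[11])
          rsum(items=[])
          -> return 0
        -> return 11
      -> return 33
    -> return 54
  -> return 82
-> return 86

Final answer: 86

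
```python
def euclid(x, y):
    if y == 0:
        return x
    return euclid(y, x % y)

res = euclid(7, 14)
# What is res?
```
Call trace:
euclid(x=7, y=14)
  euclid(x=14, y=7)
    euclid(x=7, y=0)
    -> return 7
  -> return 7
-> return 7

Final answer: 7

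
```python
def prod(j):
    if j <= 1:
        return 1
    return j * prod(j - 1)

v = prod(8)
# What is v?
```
Call trace:
prod(j=8)
  prod(j=7)
    prod(j=6)
      prod(j=5)
        prod(j=4)
          prod(j=3)
            prod(j=2)
              prod(j=1)
              -> return 1
            -> return 2
          -> return 6
        -> return 24
      -> return 120
    -> return 720
  -> return 5040
-> return 40320

Final answer: 40320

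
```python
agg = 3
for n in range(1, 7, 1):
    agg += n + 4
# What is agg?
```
Trace:
  agg=3
  agg=8, n=1
  agg=14, n=2
  agg=21, n=3
  agg=29, n=4
  agg=38, n=5
  agg=48, n=6

Final answer: 48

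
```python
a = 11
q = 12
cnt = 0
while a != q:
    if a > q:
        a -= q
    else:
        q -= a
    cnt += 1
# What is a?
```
Trace:
  a=11
  a=11, q=12
  a=11, q=12, cnt=0
  a=11, q=1, cnt=1
  a=10, q=1, cnt=2
  a=9, q=1, cnt=3
  a=8, q=1, cnt=4
  a=7, q=1, cnt=5
  a=6, q=1, cnt=6
  a=5, q=1, cnt=7
  a=4, q=1, cnt=8
  a=3, q=1, cnt=9
  a=2, q=1, cnt=10
  a=1, q=1, cnt=11

Final answer: 1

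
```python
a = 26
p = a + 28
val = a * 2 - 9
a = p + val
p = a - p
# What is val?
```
Trace:
  a=26
  a=26, p=54
  a=26, p=54, val=43
  a=97, p=54, val=43
  a=97, p=43, val=43

Final answer: 43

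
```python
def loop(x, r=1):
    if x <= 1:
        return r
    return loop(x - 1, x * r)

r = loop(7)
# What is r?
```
Call trace:
loop(x=7, r=1)
  loop(x=6, r=7)
    loop(x=5, r=42)
      loop(x=4, r=210)
        loop(x=3, r=840)
          loop(x=2, r=2520)
            loop(x=1, r=5040)
            -> return 5040
          -> return 5040
        -> return 5040
      -> return 5040
    -> return 5040
  -> return 5040
-> return 5040

Final answer: 5040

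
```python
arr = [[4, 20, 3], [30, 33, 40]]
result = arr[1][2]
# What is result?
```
Trace:
  arr=[[4, 20, 3], [30, 33, 40]]
  arr=[[4, 20, 3], [30, 33, 40]], result=40

Final answer: 40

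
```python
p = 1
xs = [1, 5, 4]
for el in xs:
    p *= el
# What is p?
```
Trace:
  p=1
  p=1, el=1
  p=5, el=5
  p=20, el=4

Final answer: 20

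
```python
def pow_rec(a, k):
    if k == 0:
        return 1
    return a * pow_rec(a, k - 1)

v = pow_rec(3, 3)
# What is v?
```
Call trace:
pow_rec(a=3, k=3)
  pow_rec(a=3, k=2)
    pow_rec(a=3, k=1)
      pow_rec(a=3, k=0)
      -> return 1
    -> return 3
  -> return 9
-> return 27

Final answer: 27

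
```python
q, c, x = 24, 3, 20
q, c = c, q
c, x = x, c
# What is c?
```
Trace:
  q=24, c=3, x=20
  q=3, c=24, x=20
  q=3, c=20, x=24

Final answer: 20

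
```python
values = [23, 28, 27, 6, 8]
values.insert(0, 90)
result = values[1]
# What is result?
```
Trace:
  values=[23, 28, 27, 6, 8]
  values=[90, 23, 28, 27, 6, 8]
  values=[90, 23, 28, 27, 6, 8], result=23

Final answer: 23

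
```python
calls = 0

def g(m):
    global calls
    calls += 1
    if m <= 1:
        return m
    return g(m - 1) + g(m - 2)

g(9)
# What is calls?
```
Call trace (a repeated sub-call is expanded the first time; later identical calls just restate its return value):
g(m=9)
  g(m=8)
    g(m=7)
      g(m=6)
        g(m=5)
          g(m=4)
            g(m=3)
              g(m=2)
                g(m=1)
                -> return 1
                g(m=0)
                -> return 0
              -> return 1
              g(m=1)
              -> return 1
            -> return 2
            g(m=2) -> return 1  (same call as traced above)
          -> return 3
          g(m=3) -> return 2  (same call as traced above)
        -> return 5
        g(m=4) -> return 3  (same call as traced above)
      -> return 8
      g(m=5) -> return 5  (same call as traced above)
    -> return 13
    g(m=6) -> return 8  (same call as traced above)
  -> return 21
  g(m=7) -> return 13  (same call as traced above)
-> return 34

calls is incremented once per call, so count the calls in each subtree. Let C(m) = number of calls made by g(m).
C(0) = C(1) = 1 (base case, no recursion); C(m) = 1 + C(m - 1) + C(m - 2) otherwise.
C(2) = 1 + C(1) + C(0) = 1 + 1 + 1 = 3
C(3) = 1 + C(2) + C(1) = 1 + 3 + 1 = 5
C(4) = 1 + C(3) + C(2) = 1 + 5 + 3 = 9
C(5) = 1 + C(4) + C(3) = 1 + 9 + 5 = 15
C(6) = 1 + C(5) + C(4) = 1 + 15 + 9 = 25
C(7) = 1 + C(6) + C(5) = 1 + 25 + 15 = 41
C(8) = 1 + C(7) + C(6) = 1 + 41 + 25 = 67
C(9) = 1 + C(8) + C(7) = 1 + 67 + 41 = 109
calls = C(9) = 109

Final answer: 109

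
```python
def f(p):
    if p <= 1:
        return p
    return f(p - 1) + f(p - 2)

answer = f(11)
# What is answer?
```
Call trace (a repeated sub-call is expanded the first time; later identical calls just restate its return value):
f(p=11)
  f(p=10)
    f(p=9)
      f(p=8)
        f(p=7)
          f(p=6)
            f(p=5)
              f(p=4)
                f(p=3)
                  f(p=2)
                    f(p=1)
                    -> return 1
                    f(p=0)
                    -> return 0
                  -> return 1
                  f(p=1)
                  -> return 1
                -> return 2
                f(p=2) -> return 1  (same call as traced above)
              -> return 3
              f(p=3) -> return 2  (same call as traced above)
            -> return 5
            f(p=4) -> return 3  (same call as traced above)
          -> return 8
          f(p=5) -> return 5  (same call as traced above)
        -> return 13
        f(p=6) -> return 8  (same call as traced above)
      -> return 21
      f(p=7) -> return 13  (same call as traced above)
    -> return 34
    f(p=8) -> return 21  (same call as traced above)
  -> return 55
  f(p=9) -> return 34  (same call as traced above)
-> return 89

Final answer: 89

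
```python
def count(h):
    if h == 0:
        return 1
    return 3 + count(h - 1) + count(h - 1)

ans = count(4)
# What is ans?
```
Call trace (a repeated sub-call is expanded the first time; later identical calls just restate its return value):
count(h=4)
  count(h=3)
    count(h=2)
      count(h=1)
        count(h=0)
        -> return 1
        count(h=0)
        -> return 1
      -> return 5
      count(h=1) -> return 5  (same call as traced above)
    -> return 13
    count(h=2) -> return 13  (same call as traced above)
  -> return 29
  count(h=3) -> return 29  (same call as traced above)
-> return 61

Final answer: 61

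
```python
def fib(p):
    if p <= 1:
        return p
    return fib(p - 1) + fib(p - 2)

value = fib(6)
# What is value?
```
Call trace (a repeated sub-call is expanded the first time; later identical calls just restate its return value):
fib(p=6)
  fib(p=5)
    fib(p=4)
      fib(p=3)
        fib(p=2)
          fib(p=1)
          -> return 1
          fib(p=0)
          -> return 0
        -> return 1
        fib(p=1)
        -> return 1
      -> return 2
      fib(p=2) -> return 1  (same call as traced above)
    -> return 3
    fib(p=3) -> return 2  (same call as traced above)
  -> return 5
  fib(p=4) -> return 3  (same call as traced above)
-> return 8

Final answer: 8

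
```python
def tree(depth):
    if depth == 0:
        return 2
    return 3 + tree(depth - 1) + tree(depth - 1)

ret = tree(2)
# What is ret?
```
Call trace (a repeated sub-call is expanded the first time; later identical calls just restate its return value):
tree(depth=2)
  tree(depth=1)
    tree(depth=0)
    -> return 2
    tree(depth=0)
    -> return 2
  -> return 7
  tree(depth=1) -> return 7  (same call as traced above)
-> return 17

Final answer: 17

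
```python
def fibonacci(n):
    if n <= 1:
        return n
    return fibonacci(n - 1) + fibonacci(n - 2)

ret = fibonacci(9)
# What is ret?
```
Call trace (a repeated sub-call is expanded the first time; later identical calls just restate its return value):
fibonacci(n=9)
  fibonacci(n=8)
    fibonacci(n=7)
      fibonacci(n=6)
        fibonacci(n=5)
          fibonacci(n=4)
            fibonacci(n=3)
              fibonacci(n=2)
                fibonacci(n=1)
                -> return 1
                fibonacci(n=0)
                -> return 0
              -> return 1
              fibonacci(n=1)
              -> return 1
            -> return 2
            fibonacci(n=2) -> return 1  (same call as traced above)
          -> return 3
          fibonacci(n=3) -> return 2  (same call as traced above)
        -> return 5
        fibonacci(n=4) -> return 3  (same call as traced above)
      -> return 8
      fibonacci(n=5) -> return 5  (same call as traced above)
    -> return 13
    fibonacci(n=6) -> return 8  (same call as traced above)
  -> return 21
  fibonacci(n=7) -> return 13  (same call as traced above)
-> return 34

Final answer: 34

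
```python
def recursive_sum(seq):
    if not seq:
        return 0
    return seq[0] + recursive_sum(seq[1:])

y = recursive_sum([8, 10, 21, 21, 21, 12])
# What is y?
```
Call trace:
recursive_sum(seq=[8, 10, 21, 21, 21, 12])
  recursive_sum(seq=[10, 21, 21, 21, 12])
    recursive_sum(seq=[21, 21, 21, 12])
      recursive_sum(seq=[21, 21, 12])
        recursive_sum(seq=[21, 12])
          recursive_sum(seq=[12])
            recursive_sum(seq=[])
            -> return 0
          -> return 12
        -> return 33
      -> return 54
    -> return 75
  -> return 85
-> return 93

Final answer: 93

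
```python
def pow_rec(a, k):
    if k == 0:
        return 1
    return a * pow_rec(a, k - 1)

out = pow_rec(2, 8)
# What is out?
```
Call trace:
pow_rec(a=2, k=8)
  pow_rec(a=2, k=7)
    pow_rec(a=2, k=6)
      pow_rec(a=2, k=5)
        pow_rec(a=2, k=4)
          pow_rec(a=2, k=3)
            pow_rec(a=2, k=2)
              pow_rec(a=2, k=1)
                pow_rec(a=2, k=0)
                -> return 1
              -> return 2
            -> return 4
          -> return 8
        -> return 16
      -> return 32
    -> return 64
  -> return 128
-> return 256

Final answer: 256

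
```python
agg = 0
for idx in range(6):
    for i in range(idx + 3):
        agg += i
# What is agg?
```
Trace:
  agg=0
  agg=0, idx=0, i=0
  agg=1, idx=0, i=1
  agg=3, idx=0, i=2
  agg=3, idx=1, i=0
  agg=4, idx=1, i=1
  agg=6, idx=1, i=2
  agg=9, idx=1, i=3
  agg=9, idx=2, i=0
  agg=10, idx=2, i=1
  agg=12, idx=2, i=2
  agg=15, idx=2, i=3
  agg=19, idx=2, i=4
  agg=19, idx=3, i=0
  agg=20, idx=3, i=1
  agg=22, idx=3, i=2
  agg=25, idx=3, i=3
  agg=29, idx=3, i=4
  agg=34, idx=3, i=5
  agg=34, idx=4, i=0
  agg=35, idx=4, i=1
  agg=37, idx=4, i=2
  agg=40, idx=4, i=3
  agg=44, idx=4, i=4
  agg=49, idx=4, i=5
  agg=55, idx=4, i=6
  agg=55, idx=5, i=0
  agg=56, idx=5, i=1
  agg=58, idx=5, i=2
  agg=61, idx=5, i=3
  agg=65, idx=5, i=4
  agg=70, idx=5, i=5
  agg=76, idx=5, i=6
  agg=83, idx=5, i=7

Final answer: 83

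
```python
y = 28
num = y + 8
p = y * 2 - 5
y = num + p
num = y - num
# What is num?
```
Trace:
  y=28
  y=28, num=36
  y=28, num=36, p=51
  y=87, num=36, p=51
  y=87, num=51, p=51

Final answer: 51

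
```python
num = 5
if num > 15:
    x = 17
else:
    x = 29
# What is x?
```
Trace:
  num=5
  num=5, x=29

Final answer: 29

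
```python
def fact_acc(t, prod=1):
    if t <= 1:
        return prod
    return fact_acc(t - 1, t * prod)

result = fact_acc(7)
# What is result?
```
Call trace:
fact_acc(t=7, prod=1)
  fact_acc(t=6, prod=7)
    fact_acc(t=5, prod=42)
      fact_acc(t=4, prod=210)
        fact_acc(t=3, prod=840)
          fact_acc(t=2, prod=2520)
            fact_acc(t=1, prod=5040)
            -> return 5040
          -> return 5040
        -> return 5040
      -> return 5040
    -> return 5040
  -> return 5040
-> return 5040

Final answer: 5040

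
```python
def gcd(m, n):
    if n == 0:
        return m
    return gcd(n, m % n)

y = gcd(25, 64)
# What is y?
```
Call trace:
gcd(m=25, n=64)
  gcd(m=64, n=25)
    gcd(m=25, n=14)
      gcd(m=14, n=11)
        gcd(m=11, n=3)
          gcd(m=3, n=2)
            gcd(m=2, n=1)
              gcd(m=1, n=0)
              -> return 1
            -> return 1
          -> return 1
        -> return 1
      -> return 1
    -> return 1
  -> return 1
-> return 1

Final answer: 1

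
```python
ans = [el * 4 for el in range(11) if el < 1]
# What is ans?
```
Trace:
  el=0
  el=1
  el=2
  el=3
  el=4
  el=5
  el=6
  el=7
  el=8
  el=9
  el=10
  ans=[0]

Final answer: [0]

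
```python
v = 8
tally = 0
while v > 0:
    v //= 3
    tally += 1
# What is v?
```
Trace:
  v=8
  v=8, tally=0
  v=2, tally=1
  v=0, tally=2

Final answer: 0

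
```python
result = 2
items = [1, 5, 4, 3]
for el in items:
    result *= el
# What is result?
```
Trace:
  result=2
  result=2, el=1
  result=10, el=5
  result=40, el=4
  result=120, el=3

Final answer: 120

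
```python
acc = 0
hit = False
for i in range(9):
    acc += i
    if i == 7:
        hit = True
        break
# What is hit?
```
Trace:
  acc=0
  acc=0, hit=False
  acc=0, hit=False, i=0
  acc=1, hit=False, i=1
  acc=3, hit=False, i=2
  acc=6, hit=False, i=3
  acc=10, hit=False, i=4
  acc=15, hit=False, i=5
  acc=21, hit=False, i=6
  acc=28, hit=True, i=7

Final answer: True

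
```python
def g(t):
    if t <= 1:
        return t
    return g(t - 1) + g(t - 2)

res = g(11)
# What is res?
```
Call trace (a repeated sub-call is expanded the first time; later identical calls just restate its return value):
g(t=11)
  g(t=10)
    g(t=9)
      g(t=8)
        g(t=7)
          g(t=6)
            g(t=5)
              g(t=4)
                g(t=3)
                  g(t=2)
                    g(t=1)
                    -> return 1
                    g(t=0)
                    -> return 0
                  -> return 1
                  g(t=1)
                  -> return 1
                -> return 2
                g(t=2) -> return 1  (same call as traced above)
              -> return 3
              g(t=3) -> return 2  (same call as traced above)
            -> return 5
            g(t=4) -> return 3  (same call as traced above)
          -> return 8
          g(t=5) -> return 5  (same call as traced above)
        -> return 13
        g(t=6) -> return 8  (same call as traced above)
      -> return 21
      g(t=7) -> return 13  (same call as traced above)
    -> return 34
    g(t=8) -> return 21  (same call as traced above)
  -> return 55
  g(t=9) -> return 34  (same call as traced above)
-> return 89

Final answer: 89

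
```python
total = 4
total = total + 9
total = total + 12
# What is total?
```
Trace:
  total=4
  total=13
  total=25

Final answer: 25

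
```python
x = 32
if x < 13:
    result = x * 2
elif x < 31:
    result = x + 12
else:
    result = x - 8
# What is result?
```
Trace:
  x=32
  x=32, result=24

Final answer: 24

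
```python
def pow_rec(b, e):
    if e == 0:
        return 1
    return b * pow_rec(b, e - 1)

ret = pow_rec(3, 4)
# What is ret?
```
Call trace:
pow_rec(b=3, e=4)
  pow_rec(b=3, e=3)
    pow_rec(b=3, e=2)
      pow_rec(b=3, e=1)
        pow_rec(b=3, e=0)
        -> return 1
      -> return 3
    -> return 9
  -> return 27
-> return 81

Final answer: 81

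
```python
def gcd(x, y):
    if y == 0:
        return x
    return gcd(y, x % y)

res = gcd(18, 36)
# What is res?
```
Call trace:
gcd(x=18, y=36)
  gcd(x=36, y=18)
    gcd(x=18, y=0)
    -> return 18
  -> return 18
-> return 18

Final answer: 18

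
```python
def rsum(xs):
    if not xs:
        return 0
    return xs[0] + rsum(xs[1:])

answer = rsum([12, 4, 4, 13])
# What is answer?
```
Call trace:
rsum(xs=[12, 4, 4, 13])
  rsum(xs=[4, 4, 13])
    rsum(xs=[4, 13])
      rsum(xs=[13])
        rsum(xs=[])
        -> return 0
      -> return 13
    -> return 17
  -> return 21
-> return 33

Final answer: 33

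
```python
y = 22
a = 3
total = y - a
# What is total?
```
Trace:
  y=22
  y=22, a=3
  y=22, a=3, total=19

Final answer: 19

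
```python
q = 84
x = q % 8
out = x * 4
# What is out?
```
Trace:
  q=84
  q=84, x=4
  q=84, x=4, out=16

Final answer: 16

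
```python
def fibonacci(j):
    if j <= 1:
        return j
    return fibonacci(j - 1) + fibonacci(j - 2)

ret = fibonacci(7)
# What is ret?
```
Call trace (a repeated sub-call is expanded the first time; later identical calls just restate its return value):
fibonacci(j=7)
  fibonacci(j=6)
    fibonacci(j=5)
      fibonacci(j=4)
        fibonacci(j=3)
          fibonacci(j=2)
            fibonacci(j=1)
            -> return 1
            fibonacci(j=0)
            -> return 0
          -> return 1
          fibonacci(j=1)
          -> return 1
        -> return 2
        fibonacci(j=2) -> return 1  (same call as traced above)
      -> return 3
      fibonacci(j=3) -> return 2  (same call as traced above)
    -> return 5
    fibonacci(j=4) -> return 3  (same call as traced above)
  -> return 8
  fibonacci(j=5) -> return 5  (same call as traced above)
-> return 13

Final answer: 13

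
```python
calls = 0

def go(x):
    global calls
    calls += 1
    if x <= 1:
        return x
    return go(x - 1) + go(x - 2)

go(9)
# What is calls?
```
Call trace (a repeated sub-call is expanded the first time; later identical calls just restate its return value):
go(x=9)
  go(x=8)
    go(x=7)
      go(x=6)
        go(x=5)
          go(x=4)
            go(x=3)
              go(x=2)
                go(x=1)
                -> return 1
                go(x=0)
                -> return 0
              -> return 1
              go(x=1)
              -> return 1
            -> return 2
            go(x=2) -> return 1  (same call as traced above)
          -> return 3
          go(x=3) -> return 2  (same call as traced above)
        -> return 5
        go(x=4) -> return 3  (same call as traced above)
      -> return 8
      go(x=5) -> return 5  (same call as traced above)
    -> return 13
    go(x=6) -> return 8  (same call as traced above)
  -> return 21
  go(x=7) -> return 13  (same call as traced above)
-> return 34

calls is incremented once per call, so count the calls in each subtree. Let C(x) = number of calls made by go(x).
C(0) = C(1) = 1 (base case, no recursion); C(x) = 1 + C(x - 1) + C(x - 2) otherwise.
C(2) = 1 + C(1) + C(0) = 1 + 1 + 1 = 3
C(3) = 1 + C(2) + C(1) = 1 + 3 + 1 = 5
C(4) = 1 + C(3) + C(2) = 1 + 5 + 3 = 9
C(5) = 1 + C(4) + C(3) = 1 + 9 + 5 = 15
C(6) = 1 + C(5) + C(4) = 1 + 15 + 9 = 25
C(7) = 1 + C(6) + C(5) = 1 + 25 + 15 = 41
C(8) = 1 + C(7) + C(6) = 1 + 41 + 25 = 67
C(9) = 1 + C(8) + C(7) = 1 + 67 + 41 = 109
calls = C(9) = 109

Final answer: 109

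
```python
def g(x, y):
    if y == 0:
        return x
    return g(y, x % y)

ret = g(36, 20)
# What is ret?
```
Call trace:
g(x=36, y=20)
  g(x=20, y=16)
    g(x=16, y=4)
      g(x=4, y=0)
      -> return 4
    -> return 4
  -> return 4
-> return 4

Final answer: 4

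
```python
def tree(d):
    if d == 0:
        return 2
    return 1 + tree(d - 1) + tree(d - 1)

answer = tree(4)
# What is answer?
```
Call trace (a repeated sub-call is expanded the first time; later identical calls just restate its return value):
tree(d=4)
  tree(d=3)
    tree(d=2)
      tree(d=1)
        tree(d=0)
        -> return 2
        tree(d=0)
        -> return 2
      -> return 5
      tree(d=1) -> return 5  (same call as traced above)
    -> return 11
    tree(d=2) -> return 11  (same call as traced above)
  -> return 23
  tree(d=3) -> return 23  (same call as traced above)
-> return 47

Final answer: 47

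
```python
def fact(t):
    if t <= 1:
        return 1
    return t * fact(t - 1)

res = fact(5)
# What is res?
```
Call trace:
fact(t=5)
  fact(t=4)
    fact(t=3)
      fact(t=2)
        fact(t=1)
        -> return 1
      -> return 2
    -> return 6
  -> return 24
-> return 120

Final answer: 120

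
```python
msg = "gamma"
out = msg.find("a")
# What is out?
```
Trace:
  msg='gamma'
  msg='gamma', out=1

Final answer: 1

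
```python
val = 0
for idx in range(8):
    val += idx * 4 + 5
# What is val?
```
Trace:
  val=0
  val=5, idx=0
  val=14, idx=1
  val=27, idx=2
  val=44, idx=3
  val=65, idx=4
  val=90, idx=5
  val=119, idx=6
  val=152, idx=7

Final answer: 152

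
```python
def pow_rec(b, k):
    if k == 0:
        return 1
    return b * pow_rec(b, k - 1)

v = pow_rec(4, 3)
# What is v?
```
Call trace:
pow_rec(b=4, k=3)
  pow_rec(b=4, k=2)
    pow_rec(b=4, k=1)
      pow_rec(b=4, k=0)
      -> return 1
    -> return 4
  -> return 16
-> return 64

Final answer: 64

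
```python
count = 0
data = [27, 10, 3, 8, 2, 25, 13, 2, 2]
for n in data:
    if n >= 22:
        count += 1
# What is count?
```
Trace:
  count=0
  count=1, n=27
  count=1, n=10
  count=1, n=3
  count=1, n=8
  count=1, n=2
  count=2, n=25
  count=2, n=13
  count=2, n=2
  count=2, n=2

Final answer: 2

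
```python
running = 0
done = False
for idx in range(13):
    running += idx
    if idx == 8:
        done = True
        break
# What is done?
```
Trace:
  running=0
  running=0, done=False
  running=0, done=False, idx=0
  running=1, done=False, idx=1
  running=3, done=False, idx=2
  running=6, done=False, idx=3
  running=10, done=False, idx=4
  running=15, done=False, idx=5
  running=21, done=False, idx=6
  running=28, done=False, idx=7
  running=36, done=True, idx=8

Final answer: True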